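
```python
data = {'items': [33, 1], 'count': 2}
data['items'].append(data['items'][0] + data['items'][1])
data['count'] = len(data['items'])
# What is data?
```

After line 1: data = {'items': [33, 1], 'count': 2}
After line 2 (append 33 + 1 = 34): data = {'items': [33, 1, 34], 'count': 2}
After line 3 (count = len(items) = 3): data = {'items': [33, 1, 34], 'count': 3}

{'items': [33, 1, 34], 'count': 3}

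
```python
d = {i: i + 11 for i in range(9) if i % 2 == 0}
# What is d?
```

{0: 11, 2: 13, 4: 15, 6: 17, 8: 19}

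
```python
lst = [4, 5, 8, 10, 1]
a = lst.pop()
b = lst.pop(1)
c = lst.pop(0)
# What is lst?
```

After line 1: lst = [4, 5, 8, 10, 1]
After line 2 (pop() -> a = 1): lst = [4, 5, 8, 10]
After line 3 (pop(1) -> b = 5): lst = [4, 8, 10]
After line 4 (pop(0) -> c = 4): lst = [8, 10]

[8, 10]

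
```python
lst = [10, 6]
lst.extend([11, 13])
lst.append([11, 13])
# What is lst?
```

After line 1: lst = [10, 6]
After line 2 (extend unpacks [11, 13]): lst = [10, 6, 11, 13]
After line 3 (append adds [11, 13] as single element): lst = [10, 6, 11, 13, [11, 13]]

[10, 6, 11, 13, [11, 13]]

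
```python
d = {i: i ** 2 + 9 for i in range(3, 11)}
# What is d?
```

{3: 18, 4: 25, 5: 34, 6: 45, 7: 58, 8: 73, 9: 90, 10: 109}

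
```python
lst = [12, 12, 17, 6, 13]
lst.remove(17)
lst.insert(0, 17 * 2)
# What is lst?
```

After line 1: lst = [12, 12, 17, 6, 13]
After line 2 (remove first 17): lst = [12, 12, 6, 13]
After line 3 (insert 34 at index 0): lst = [34, 12, 12, 6, 13]

[34, 12, 12, 6, 13]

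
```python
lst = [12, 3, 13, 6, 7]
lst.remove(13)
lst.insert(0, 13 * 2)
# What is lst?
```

After line 1: lst = [12, 3, 13, 6, 7]
After line 2 (remove first 13): lst = [12, 3, 6, 7]
After line 3 (insert 26 at index 0): lst = [26, 12, 3, 6, 7]

[26, 12, 3, 6, 7]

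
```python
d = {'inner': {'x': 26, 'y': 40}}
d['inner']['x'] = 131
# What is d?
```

After line 1: d = {'inner': {'x': 26, 'y': 40}}
After line 2 (inner x overwritten): d = {'inner': {'x': 131, 'y': 40}}

{'inner': {'x': 131, 'y': 40}}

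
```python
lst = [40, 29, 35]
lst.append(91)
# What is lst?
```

[40, 29, 35, 91]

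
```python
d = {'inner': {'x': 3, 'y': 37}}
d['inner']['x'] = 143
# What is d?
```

After line 1: d = {'inner': {'x': 3, 'y': 37}}
After line 2 (inner x overwritten): d = {'inner': {'x': 143, 'y': 37}}

{'inner': {'x': 143, 'y': 37}}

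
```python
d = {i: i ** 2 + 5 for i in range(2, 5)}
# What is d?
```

{2: 9, 3: 14, 4: 21}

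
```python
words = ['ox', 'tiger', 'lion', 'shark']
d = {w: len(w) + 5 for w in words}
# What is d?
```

{'ox': 7, 'tiger': 10, 'lion': 9, 'shark': 10}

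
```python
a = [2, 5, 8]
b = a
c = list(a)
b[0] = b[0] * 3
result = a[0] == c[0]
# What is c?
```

After line 1: a = [2, 5, 8]
After line 2 (b = a, alias): a = [2, 5, 8], b = [2, 5, 8]
After line 3 (c = list(a) is a copy, new object): c = [2, 5, 8]
After line 4 (b[0] = 2 * 3 = 6; mutates shared a/b): a = b = [6, 5, 8], c = [2, 5, 8]
After line 5 (a[0] = 6, c[0] = 2; result = False)

[2, 5, 8]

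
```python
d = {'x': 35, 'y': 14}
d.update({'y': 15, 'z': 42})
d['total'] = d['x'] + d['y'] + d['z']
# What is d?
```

After line 1: d = {'x': 35, 'y': 14}
After line 2 (y overwritten, z added): d = {'x': 35, 'y': 15, 'z': 42}
After line 3 (total = 35 + 15 + 42 = 92): d = {'x': 35, 'y': 15, 'z': 42, 'total': 92}

{'x': 35, 'y': 15, 'z': 42, 'total': 92}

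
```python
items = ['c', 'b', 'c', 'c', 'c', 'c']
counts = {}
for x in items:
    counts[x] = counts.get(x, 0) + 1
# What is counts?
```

Initial: counts = {}, items = ['c', 'b', 'c', 'c', 'c', 'c']
See 'c': counts = {'c': 1}
See 'b': counts = {'c': 1, 'b': 1}
See 'c': counts = {'c': 2, 'b': 1}
See 'c': counts = {'c': 3, 'b': 1}
See 'c': counts = {'c': 4, 'b': 1}
See 'c': counts = {'c': 5, 'b': 1}

{'c': 5, 'b': 1}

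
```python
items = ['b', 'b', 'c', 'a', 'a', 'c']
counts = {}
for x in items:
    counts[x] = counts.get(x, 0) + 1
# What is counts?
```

Initial: counts = {}, items = ['b', 'b', 'c', 'a', 'a', 'c']
See 'b': counts = {'b': 1}
See 'b': counts = {'b': 2}
See 'c': counts = {'b': 2, 'c': 1}
See 'a': counts = {'b': 2, 'c': 1, 'a': 1}
See 'a': counts = {'b': 2, 'c': 1, 'a': 2}
See 'c': counts = {'b': 2, 'c': 2, 'a': 2}

{'b': 2, 'c': 2, 'a': 2}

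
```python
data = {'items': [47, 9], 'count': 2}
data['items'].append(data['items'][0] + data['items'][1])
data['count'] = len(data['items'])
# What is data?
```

After line 1: data = {'items': [47, 9], 'count': 2}
After line 2 (append 47 + 9 = 56): data = {'items': [47, 9, 56], 'count': 2}
After line 3 (count = len(items) = 3): data = {'items': [47, 9, 56], 'count': 3}

{'items': [47, 9, 56], 'count': 3}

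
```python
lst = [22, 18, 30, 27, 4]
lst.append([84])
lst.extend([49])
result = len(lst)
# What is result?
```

After line 1: lst = [22, 18, 30, 27, 4]
After line 2 (append adds [84] as single element): lst = [22, 18, 30, 27, 4, [84]]
After line 3 (extend unpacks [49], adds 49): lst = [22, 18, 30, 27, 4, [84], 49]
After line 4: result = len(lst) = 7

7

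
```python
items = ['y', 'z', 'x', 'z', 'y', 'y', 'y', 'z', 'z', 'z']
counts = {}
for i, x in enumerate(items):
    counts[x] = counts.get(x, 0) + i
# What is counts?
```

Initial: counts = {}, items = ['y', 'z', 'x', 'z', 'y', 'y', 'y', 'z', 'z', 'z']
i=0, x='y': counts = {'y': 0}
i=1, x='z': counts = {'y': 0, 'z': 1}
i=2, x='x': counts = {'y': 0, 'z': 1, 'x': 2}
i=3, x='z': counts = {'y': 0, 'z': 4, 'x': 2}
i=4, x='y': counts = {'y': 4, 'z': 4, 'x': 2}
i=5, x='y': counts = {'y': 9, 'z': 4, 'x': 2}
i=6, x='y': counts = {'y': 15, 'z': 4, 'x': 2}
i=7, x='z': counts = {'y': 15, 'z': 11, 'x': 2}
i=8, x='z': counts = {'y': 15, 'z': 19, 'x': 2}
i=9, x='z': counts = {'y': 15, 'z': 28, 'x': 2}

{'y': 15, 'z': 28, 'x': 2}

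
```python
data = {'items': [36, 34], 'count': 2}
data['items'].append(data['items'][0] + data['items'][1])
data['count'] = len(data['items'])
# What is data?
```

After line 1: data = {'items': [36, 34], 'count': 2}
After line 2 (append 36 + 34 = 70): data = {'items': [36, 34, 70], 'count': 2}
After line 3 (count = len(items) = 3): data = {'items': [36, 34, 70], 'count': 3}

{'items': [36, 34, 70], 'count': 3}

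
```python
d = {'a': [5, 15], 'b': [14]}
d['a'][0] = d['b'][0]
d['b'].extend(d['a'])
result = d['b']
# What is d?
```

After line 1: d = {'a': [5, 15], 'b': [14]}
After line 2 (a[0] = b[0] = 14): d = {'a': [14, 15], 'b': [14]}
After line 3 (b.extend(a) appends [14, 15]): d = {'a': [14, 15], 'b': [14, 14, 15]}
After line 4: result = d['b'] = [14, 14, 15]

{'a': [14, 15], 'b': [14, 14, 15]}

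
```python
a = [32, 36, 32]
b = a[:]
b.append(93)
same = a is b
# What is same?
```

After line 1: a = [32, 36, 32]
After line 2 (b = a[:] is a shallow copy, new object): a = [32, 36, 32], b = [32, 36, 32]
After line 3 (append only mutates b): a = [32, 36, 32], b = [32, 36, 32, 93]
After line 4 (same = a is b; different objects -> False): same = False

False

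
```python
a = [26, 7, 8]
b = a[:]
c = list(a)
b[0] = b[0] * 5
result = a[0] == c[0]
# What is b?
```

After line 1: a = [26, 7, 8]
After line 2 (b = a[:], copy): a = [26, 7, 8], b = [26, 7, 8]
After line 3 (c = list(a) is a copy, new object): c = [26, 7, 8]
After line 4 (b[0] = 26 * 5 = 130; only b mutates (copy)): a = [26, 7, 8], b = [130, 7, 8], c = [26, 7, 8]
After line 5 (a[0] = 26, c[0] = 26; result = True)

[130, 7, 8]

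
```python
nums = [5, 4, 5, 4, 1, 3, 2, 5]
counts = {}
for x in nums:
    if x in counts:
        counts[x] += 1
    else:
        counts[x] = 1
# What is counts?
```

Initial: counts = {}, nums = [5, 4, 5, 4, 1, 3, 2, 5]
See 5: counts = {5: 1}
See 4: counts = {5: 1, 4: 1}
See 5: counts = {5: 2, 4: 1}
See 4: counts = {5: 2, 4: 2}
See 1: counts = {5: 2, 4: 2, 1: 1}
See 3: counts = {5: 2, 4: 2, 1: 1, 3: 1}
See 2: counts = {5: 2, 4: 2, 1: 1, 3: 1, 2: 1}
See 5: counts = {5: 3, 4: 2, 1: 1, 3: 1, 2: 1}

{5: 3, 4: 2, 1: 1, 3: 1, 2: 1}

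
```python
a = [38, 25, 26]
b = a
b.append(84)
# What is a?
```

After line 1: a = [38, 25, 26]
After line 2 (b = a is an alias, same object): a = [38, 25, 26], b = [38, 25, 26]
After line 3 (b.append mutates the shared list): a = [38, 25, 26, 84], b = [38, 25, 26, 84]

[38, 25, 26, 84]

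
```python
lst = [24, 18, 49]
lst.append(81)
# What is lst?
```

[24, 18, 49, 81]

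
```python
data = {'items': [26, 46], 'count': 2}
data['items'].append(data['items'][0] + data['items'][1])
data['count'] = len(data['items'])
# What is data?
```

After line 1: data = {'items': [26, 46], 'count': 2}
After line 2 (append 26 + 46 = 72): data = {'items': [26, 46, 72], 'count': 2}
After line 3 (count = len(items) = 3): data = {'items': [26, 46, 72], 'count': 3}

{'items': [26, 46, 72], 'count': 3}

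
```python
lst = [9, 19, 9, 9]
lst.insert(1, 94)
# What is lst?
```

[9, 94, 19, 9, 9]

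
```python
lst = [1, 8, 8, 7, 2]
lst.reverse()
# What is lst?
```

[2, 7, 8, 8, 1]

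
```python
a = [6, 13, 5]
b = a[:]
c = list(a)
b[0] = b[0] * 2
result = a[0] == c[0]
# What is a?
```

After line 1: a = [6, 13, 5]
After line 2 (b = a[:], copy): a = [6, 13, 5], b = [6, 13, 5]
After line 3 (c = list(a) is a copy, new object): c = [6, 13, 5]
After line 4 (b[0] = 6 * 2 = 12; only b mutates (copy)): a = [6, 13, 5], b = [12, 13, 5], c = [6, 13, 5]
After line 5 (a[0] = 6, c[0] = 6; result = True)

[6, 13, 5]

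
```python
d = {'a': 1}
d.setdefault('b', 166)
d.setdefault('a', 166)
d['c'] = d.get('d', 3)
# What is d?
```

After line 1: d = {'a': 1}
After line 2 (setdefault adds 'b'=166): d = {'a': 1, 'b': 166}
After line 3 (setdefault 'a' no-op, already exists): d = {'a': 1, 'b': 166}
After line 4 (get('d', 3) returns default since 'd' not in d): d = {'a': 1, 'b': 166, 'c': 3}

{'a': 1, 'b': 166, 'c': 3}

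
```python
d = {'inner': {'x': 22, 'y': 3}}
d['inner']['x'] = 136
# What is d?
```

After line 1: d = {'inner': {'x': 22, 'y': 3}}
After line 2 (inner x overwritten): d = {'inner': {'x': 136, 'y': 3}}

{'inner': {'x': 136, 'y': 3}}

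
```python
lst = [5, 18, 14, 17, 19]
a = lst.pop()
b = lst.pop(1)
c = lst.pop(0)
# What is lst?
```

After line 1: lst = [5, 18, 14, 17, 19]
After line 2 (pop() -> a = 19): lst = [5, 18, 14, 17]
After line 3 (pop(1) -> b = 18): lst = [5, 14, 17]
After line 4 (pop(0) -> c = 5): lst = [14, 17]

[14, 17]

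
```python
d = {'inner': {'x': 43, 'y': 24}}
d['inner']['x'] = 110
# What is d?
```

After line 1: d = {'inner': {'x': 43, 'y': 24}}
After line 2 (inner x overwritten): d = {'inner': {'x': 110, 'y': 24}}

{'inner': {'x': 110, 'y': 24}}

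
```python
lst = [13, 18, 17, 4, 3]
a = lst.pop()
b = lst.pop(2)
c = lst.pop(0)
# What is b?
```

After line 1: lst = [13, 18, 17, 4, 3]
After line 2 (pop() -> a = 3): lst = [13, 18, 17, 4]
After line 3 (pop(2) -> b = 17): lst = [13, 18, 4]
After line 4 (pop(0) -> c = 13): lst = [18, 4]

17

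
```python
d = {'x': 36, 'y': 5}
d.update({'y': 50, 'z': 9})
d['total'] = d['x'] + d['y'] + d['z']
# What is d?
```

After line 1: d = {'x': 36, 'y': 5}
After line 2 (y overwritten, z added): d = {'x': 36, 'y': 50, 'z': 9}
After line 3 (total = 36 + 50 + 9 = 95): d = {'x': 36, 'y': 50, 'z': 9, 'total': 95}

{'x': 36, 'y': 50, 'z': 9, 'total': 95}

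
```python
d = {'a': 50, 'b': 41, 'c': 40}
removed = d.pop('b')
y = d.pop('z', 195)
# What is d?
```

After line 1: d = {'a': 50, 'b': 41, 'c': 40}
After line 2 (pop 'b' returns 41): d = {'a': 50, 'c': 40}, removed = 41
After line 3 (pop 'z' missing, returns default 195): d = {'a': 50, 'c': 40}, y = 195

{'a': 50, 'c': 40}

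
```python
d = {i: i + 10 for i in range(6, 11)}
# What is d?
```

{6: 16, 7: 17, 8: 18, 9: 19, 10: 20}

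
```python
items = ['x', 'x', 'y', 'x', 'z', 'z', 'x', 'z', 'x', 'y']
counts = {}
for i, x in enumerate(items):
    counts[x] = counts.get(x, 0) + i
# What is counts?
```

Initial: counts = {}, items = ['x', 'x', 'y', 'x', 'z', 'z', 'x', 'z', 'x', 'y']
i=0, x='x': counts = {'x': 0}
i=1, x='x': counts = {'x': 1}
i=2, x='y': counts = {'x': 1, 'y': 2}
i=3, x='x': counts = {'x': 4, 'y': 2}
i=4, x='z': counts = {'x': 4, 'y': 2, 'z': 4}
i=5, x='z': counts = {'x': 4, 'y': 2, 'z': 9}
i=6, x='x': counts = {'x': 10, 'y': 2, 'z': 9}
i=7, x='z': counts = {'x': 10, 'y': 2, 'z': 16}
i=8, x='x': counts = {'x': 18, 'y': 2, 'z': 16}
i=9, x='y': counts = {'x': 18, 'y': 11, 'z': 16}

{'x': 18, 'y': 11, 'z': 16}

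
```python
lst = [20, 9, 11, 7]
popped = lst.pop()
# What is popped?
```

7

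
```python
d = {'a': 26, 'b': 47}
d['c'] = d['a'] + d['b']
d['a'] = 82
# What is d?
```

After line 1: d = {'a': 26, 'b': 47}
After line 2 (d['c'] = 26 + 47): d = {'a': 26, 'b': 47, 'c': 73}
After line 3: d = {'a': 82, 'b': 47, 'c': 73}

{'a': 82, 'b': 47, 'c': 73}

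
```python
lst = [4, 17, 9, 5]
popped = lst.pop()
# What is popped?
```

5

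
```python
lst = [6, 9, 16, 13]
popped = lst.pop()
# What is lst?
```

[6, 9, 16]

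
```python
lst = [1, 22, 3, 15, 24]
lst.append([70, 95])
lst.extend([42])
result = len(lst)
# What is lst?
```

After line 1: lst = [1, 22, 3, 15, 24]
After line 2 (append adds [70, 95] as single element): lst = [1, 22, 3, 15, 24, [70, 95]]
After line 3 (extend unpacks [42], adds 42): lst = [1, 22, 3, 15, 24, [70, 95], 42]
After line 4: result = len(lst) = 7

[1, 22, 3, 15, 24, [70, 95], 42]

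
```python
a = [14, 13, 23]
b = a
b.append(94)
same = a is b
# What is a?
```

After line 1: a = [14, 13, 23]
After line 2 (b = a is an alias, same object): a = [14, 13, 23], b = [14, 13, 23]
After line 3 (b.append mutates the shared list): a = [14, 13, 23, 94], b = [14, 13, 23, 94]
After line 4 (same = a is b; same object -> True): same = True

[14, 13, 23, 94]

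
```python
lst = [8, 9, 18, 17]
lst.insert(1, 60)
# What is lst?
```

[8, 60, 9, 18, 17]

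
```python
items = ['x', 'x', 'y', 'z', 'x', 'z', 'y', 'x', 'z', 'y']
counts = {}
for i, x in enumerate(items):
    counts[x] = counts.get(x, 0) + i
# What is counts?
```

Initial: counts = {}, items = ['x', 'x', 'y', 'z', 'x', 'z', 'y', 'x', 'z', 'y']
i=0, x='x': counts = {'x': 0}
i=1, x='x': counts = {'x': 1}
i=2, x='y': counts = {'x': 1, 'y': 2}
i=3, x='z': counts = {'x': 1, 'y': 2, 'z': 3}
i=4, x='x': counts = {'x': 5, 'y': 2, 'z': 3}
i=5, x='z': counts = {'x': 5, 'y': 2, 'z': 8}
i=6, x='y': counts = {'x': 5, 'y': 8, 'z': 8}
i=7, x='x': counts = {'x': 12, 'y': 8, 'z': 8}
i=8, x='z': counts = {'x': 12, 'y': 8, 'z': 16}
i=9, x='y': counts = {'x': 12, 'y': 17, 'z': 16}

{'x': 12, 'y': 17, 'z': 16}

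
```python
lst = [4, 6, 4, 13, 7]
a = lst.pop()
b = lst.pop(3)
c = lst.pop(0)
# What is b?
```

After line 1: lst = [4, 6, 4, 13, 7]
After line 2 (pop() -> a = 7): lst = [4, 6, 4, 13]
After line 3 (pop(3) -> b = 13): lst = [4, 6, 4]
After line 4 (pop(0) -> c = 4): lst = [6, 4]

13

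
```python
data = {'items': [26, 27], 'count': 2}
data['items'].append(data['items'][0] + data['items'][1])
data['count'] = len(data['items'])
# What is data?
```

After line 1: data = {'items': [26, 27], 'count': 2}
After line 2 (append 26 + 27 = 53): data = {'items': [26, 27, 53], 'count': 2}
After line 3 (count = len(items) = 3): data = {'items': [26, 27, 53], 'count': 3}

{'items': [26, 27, 53], 'count': 3}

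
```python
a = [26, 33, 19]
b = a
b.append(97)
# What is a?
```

After line 1: a = [26, 33, 19]
After line 2 (b = a is an alias, same object): a = [26, 33, 19], b = [26, 33, 19]
After line 3 (b.append mutates the shared list): a = [26, 33, 19, 97], b = [26, 33, 19, 97]

[26, 33, 19, 97]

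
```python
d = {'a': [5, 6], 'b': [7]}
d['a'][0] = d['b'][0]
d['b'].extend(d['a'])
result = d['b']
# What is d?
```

After line 1: d = {'a': [5, 6], 'b': [7]}
After line 2 (a[0] = b[0] = 7): d = {'a': [7, 6], 'b': [7]}
After line 3 (b.extend(a) appends [7, 6]): d = {'a': [7, 6], 'b': [7, 7, 6]}
After line 4: result = d['b'] = [7, 7, 6]

{'a': [7, 6], 'b': [7, 7, 6]}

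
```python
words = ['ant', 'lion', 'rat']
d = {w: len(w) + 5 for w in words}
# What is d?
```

{'ant': 8, 'lion': 9, 'rat': 8}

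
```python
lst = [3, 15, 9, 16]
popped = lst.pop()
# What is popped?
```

16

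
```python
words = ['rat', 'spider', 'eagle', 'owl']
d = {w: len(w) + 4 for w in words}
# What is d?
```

{'rat': 7, 'spider': 10, 'eagle': 9, 'owl': 7}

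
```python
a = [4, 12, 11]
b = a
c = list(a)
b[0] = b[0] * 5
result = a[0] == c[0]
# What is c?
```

After line 1: a = [4, 12, 11]
After line 2 (b = a, alias): a = [4, 12, 11], b = [4, 12, 11]
After line 3 (c = list(a) is a copy, new object): c = [4, 12, 11]
After line 4 (b[0] = 4 * 5 = 20; mutates shared a/b): a = b = [20, 12, 11], c = [4, 12, 11]
After line 5 (a[0] = 20, c[0] = 4; result = False)

[4, 12, 11]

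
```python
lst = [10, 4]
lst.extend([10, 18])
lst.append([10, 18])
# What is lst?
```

After line 1: lst = [10, 4]
After line 2 (extend unpacks [10, 18]): lst = [10, 4, 10, 18]
After line 3 (append adds [10, 18] as single element): lst = [10, 4, 10, 18, [10, 18]]

[10, 4, 10, 18, [10, 18]]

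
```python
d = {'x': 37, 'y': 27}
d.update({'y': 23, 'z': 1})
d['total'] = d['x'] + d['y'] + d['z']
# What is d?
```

After line 1: d = {'x': 37, 'y': 27}
After line 2 (y overwritten, z added): d = {'x': 37, 'y': 23, 'z': 1}
After line 3 (total = 37 + 23 + 1 = 61): d = {'x': 37, 'y': 23, 'z': 1, 'total': 61}

{'x': 37, 'y': 23, 'z': 1, 'total': 61}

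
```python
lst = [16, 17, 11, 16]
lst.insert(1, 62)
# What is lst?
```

[16, 62, 17, 11, 16]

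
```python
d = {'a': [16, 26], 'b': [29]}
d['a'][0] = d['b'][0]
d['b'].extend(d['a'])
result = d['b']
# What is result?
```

After line 1: d = {'a': [16, 26], 'b': [29]}
After line 2 (a[0] = b[0] = 29): d = {'a': [29, 26], 'b': [29]}
After line 3 (b.extend(a) appends [29, 26]): d = {'a': [29, 26], 'b': [29, 29, 26]}
After line 4: result = d['b'] = [29, 29, 26]

[29, 29, 26]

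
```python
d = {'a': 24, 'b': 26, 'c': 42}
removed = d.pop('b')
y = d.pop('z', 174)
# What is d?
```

After line 1: d = {'a': 24, 'b': 26, 'c': 42}
After line 2 (pop 'b' returns 26): d = {'a': 24, 'c': 42}, removed = 26
After line 3 (pop 'z' missing, returns default 174): d = {'a': 24, 'c': 42}, y = 174

{'a': 24, 'c': 42}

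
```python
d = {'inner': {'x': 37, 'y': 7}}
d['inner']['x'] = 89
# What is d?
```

After line 1: d = {'inner': {'x': 37, 'y': 7}}
After line 2 (inner x overwritten): d = {'inner': {'x': 89, 'y': 7}}

{'inner': {'x': 89, 'y': 7}}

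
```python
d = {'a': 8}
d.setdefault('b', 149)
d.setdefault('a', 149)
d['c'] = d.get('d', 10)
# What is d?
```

After line 1: d = {'a': 8}
After line 2 (setdefault adds 'b'=149): d = {'a': 8, 'b': 149}
After line 3 (setdefault 'a' no-op, already exists): d = {'a': 8, 'b': 149}
After line 4 (get('d', 10) returns default since 'd' not in d): d = {'a': 8, 'b': 149, 'c': 10}

{'a': 8, 'b': 149, 'c': 10}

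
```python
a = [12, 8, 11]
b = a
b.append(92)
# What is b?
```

After line 1: a = [12, 8, 11]
After line 2 (b = a is an alias, same object): a = [12, 8, 11], b = [12, 8, 11]
After line 3 (b.append mutates the shared list): a = [12, 8, 11, 92], b = [12, 8, 11, 92]

[12, 8, 11, 92]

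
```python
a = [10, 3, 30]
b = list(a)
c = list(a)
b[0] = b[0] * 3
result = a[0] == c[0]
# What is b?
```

After line 1: a = [10, 3, 30]
After line 2 (b = list(a), copy): a = [10, 3, 30], b = [10, 3, 30]
After line 3 (c = list(a) is a copy, new object): c = [10, 3, 30]
After line 4 (b[0] = 10 * 3 = 30; only b mutates (copy)): a = [10, 3, 30], b = [30, 3, 30], c = [10, 3, 30]
After line 5 (a[0] = 10, c[0] = 10; result = True)

[30, 3, 30]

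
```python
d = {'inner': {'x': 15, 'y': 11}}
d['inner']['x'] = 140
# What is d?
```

After line 1: d = {'inner': {'x': 15, 'y': 11}}
After line 2 (inner x overwritten): d = {'inner': {'x': 140, 'y': 11}}

{'inner': {'x': 140, 'y': 11}}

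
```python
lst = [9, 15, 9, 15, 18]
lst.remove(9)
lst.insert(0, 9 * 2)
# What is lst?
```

After line 1: lst = [9, 15, 9, 15, 18]
After line 2 (remove first 9): lst = [15, 9, 15, 18]
After line 3 (insert 18 at index 0): lst = [18, 15, 9, 15, 18]

[18, 15, 9, 15, 18]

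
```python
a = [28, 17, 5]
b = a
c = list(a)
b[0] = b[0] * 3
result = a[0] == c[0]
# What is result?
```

After line 1: a = [28, 17, 5]
After line 2 (b = a, alias): a = [28, 17, 5], b = [28, 17, 5]
After line 3 (c = list(a) is a copy, new object): c = [28, 17, 5]
After line 4 (b[0] = 28 * 3 = 84; mutates shared a/b): a = b = [84, 17, 5], c = [28, 17, 5]
After line 5 (a[0] = 84, c[0] = 28; result = False)

False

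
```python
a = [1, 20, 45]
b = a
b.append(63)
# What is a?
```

After line 1: a = [1, 20, 45]
After line 2 (b = a is an alias, same object): a = [1, 20, 45], b = [1, 20, 45]
After line 3 (b.append mutates the shared list): a = [1, 20, 45, 63], b = [1, 20, 45, 63]

[1, 20, 45, 63]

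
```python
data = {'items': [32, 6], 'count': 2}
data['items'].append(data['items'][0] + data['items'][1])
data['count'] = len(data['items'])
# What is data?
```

After line 1: data = {'items': [32, 6], 'count': 2}
After line 2 (append 32 + 6 = 38): data = {'items': [32, 6, 38], 'count': 2}
After line 3 (count = len(items) = 3): data = {'items': [32, 6, 38], 'count': 3}

{'items': [32, 6, 38], 'count': 3}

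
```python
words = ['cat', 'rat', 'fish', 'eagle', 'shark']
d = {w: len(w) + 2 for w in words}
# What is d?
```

{'cat': 5, 'rat': 5, 'fish': 6, 'eagle': 7, 'shark': 7}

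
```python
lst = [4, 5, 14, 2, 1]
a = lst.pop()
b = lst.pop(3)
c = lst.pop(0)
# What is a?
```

After line 1: lst = [4, 5, 14, 2, 1]
After line 2 (pop() -> a = 1): lst = [4, 5, 14, 2]
After line 3 (pop(3) -> b = 2): lst = [4, 5, 14]
After line 4 (pop(0) -> c = 4): lst = [5, 14]

1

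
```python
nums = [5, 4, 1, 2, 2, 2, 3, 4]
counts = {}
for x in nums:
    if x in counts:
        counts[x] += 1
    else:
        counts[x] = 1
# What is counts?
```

Initial: counts = {}, nums = [5, 4, 1, 2, 2, 2, 3, 4]
See 5: counts = {5: 1}
See 4: counts = {5: 1, 4: 1}
See 1: counts = {5: 1, 4: 1, 1: 1}
See 2: counts = {5: 1, 4: 1, 1: 1, 2: 1}
See 2: counts = {5: 1, 4: 1, 1: 1, 2: 2}
See 2: counts = {5: 1, 4: 1, 1: 1, 2: 3}
See 3: counts = {5: 1, 4: 1, 1: 1, 2: 3, 3: 1}
See 4: counts = {5: 1, 4: 2, 1: 1, 2: 3, 3: 1}

{5: 1, 4: 2, 1: 1, 2: 3, 3: 1}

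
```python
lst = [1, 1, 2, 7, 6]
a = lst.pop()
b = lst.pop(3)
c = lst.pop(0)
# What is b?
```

After line 1: lst = [1, 1, 2, 7, 6]
After line 2 (pop() -> a = 6): lst = [1, 1, 2, 7]
After line 3 (pop(3) -> b = 7): lst = [1, 1, 2]
After line 4 (pop(0) -> c = 1): lst = [1, 2]

7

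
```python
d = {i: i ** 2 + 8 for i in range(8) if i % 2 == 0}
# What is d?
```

{0: 8, 2: 12, 4: 24, 6: 44}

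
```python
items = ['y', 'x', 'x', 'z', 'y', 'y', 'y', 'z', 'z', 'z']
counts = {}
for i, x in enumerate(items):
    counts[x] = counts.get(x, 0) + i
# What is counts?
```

Initial: counts = {}, items = ['y', 'x', 'x', 'z', 'y', 'y', 'y', 'z', 'z', 'z']
i=0, x='y': counts = {'y': 0}
i=1, x='x': counts = {'y': 0, 'x': 1}
i=2, x='x': counts = {'y': 0, 'x': 3}
i=3, x='z': counts = {'y': 0, 'x': 3, 'z': 3}
i=4, x='y': counts = {'y': 4, 'x': 3, 'z': 3}
i=5, x='y': counts = {'y': 9, 'x': 3, 'z': 3}
i=6, x='y': counts = {'y': 15, 'x': 3, 'z': 3}
i=7, x='z': counts = {'y': 15, 'x': 3, 'z': 10}
i=8, x='z': counts = {'y': 15, 'x': 3, 'z': 18}
i=9, x='z': counts = {'y': 15, 'x': 3, 'z': 27}

{'y': 15, 'x': 3, 'z': 27}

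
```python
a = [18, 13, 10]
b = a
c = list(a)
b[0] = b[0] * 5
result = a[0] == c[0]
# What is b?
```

After line 1: a = [18, 13, 10]
After line 2 (b = a, alias): a = [18, 13, 10], b = [18, 13, 10]
After line 3 (c = list(a) is a copy, new object): c = [18, 13, 10]
After line 4 (b[0] = 18 * 5 = 90; mutates shared a/b): a = b = [90, 13, 10], c = [18, 13, 10]
After line 5 (a[0] = 90, c[0] = 18; result = False)

[90, 13, 10]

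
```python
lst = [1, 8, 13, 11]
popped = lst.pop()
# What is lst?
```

[1, 8, 13]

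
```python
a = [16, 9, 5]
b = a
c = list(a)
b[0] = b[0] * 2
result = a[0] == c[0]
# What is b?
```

After line 1: a = [16, 9, 5]
After line 2 (b = a, alias): a = [16, 9, 5], b = [16, 9, 5]
After line 3 (c = list(a) is a copy, new object): c = [16, 9, 5]
After line 4 (b[0] = 16 * 2 = 32; mutates shared a/b): a = b = [32, 9, 5], c = [16, 9, 5]
After line 5 (a[0] = 32, c[0] = 16; result = False)

[32, 9, 5]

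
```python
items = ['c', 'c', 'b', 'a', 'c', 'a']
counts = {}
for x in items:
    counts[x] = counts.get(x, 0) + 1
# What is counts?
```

Initial: counts = {}, items = ['c', 'c', 'b', 'a', 'c', 'a']
See 'c': counts = {'c': 1}
See 'c': counts = {'c': 2}
See 'b': counts = {'c': 2, 'b': 1}
See 'a': counts = {'c': 2, 'b': 1, 'a': 1}
See 'c': counts = {'c': 3, 'b': 1, 'a': 1}
See 'a': counts = {'c': 3, 'b': 1, 'a': 2}

{'c': 3, 'b': 1, 'a': 2}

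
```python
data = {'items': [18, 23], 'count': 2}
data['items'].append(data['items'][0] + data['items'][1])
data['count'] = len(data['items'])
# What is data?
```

After line 1: data = {'items': [18, 23], 'count': 2}
After line 2 (append 18 + 23 = 41): data = {'items': [18, 23, 41], 'count': 2}
After line 3 (count = len(items) = 3): data = {'items': [18, 23, 41], 'count': 3}

{'items': [18, 23, 41], 'count': 3}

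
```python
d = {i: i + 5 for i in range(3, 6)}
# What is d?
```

{3: 8, 4: 9, 5: 10}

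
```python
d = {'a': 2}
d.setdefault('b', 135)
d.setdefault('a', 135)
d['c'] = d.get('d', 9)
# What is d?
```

After line 1: d = {'a': 2}
After line 2 (setdefault adds 'b'=135): d = {'a': 2, 'b': 135}
After line 3 (setdefault 'a' no-op, already exists): d = {'a': 2, 'b': 135}
After line 4 (get('d', 9) returns default since 'd' not in d): d = {'a': 2, 'b': 135, 'c': 9}

{'a': 2, 'b': 135, 'c': 9}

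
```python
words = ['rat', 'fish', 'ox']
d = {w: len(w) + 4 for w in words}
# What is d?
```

{'rat': 7, 'fish': 8, 'ox': 6}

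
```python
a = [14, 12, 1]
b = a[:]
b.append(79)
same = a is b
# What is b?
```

After line 1: a = [14, 12, 1]
After line 2 (b = a[:] is a shallow copy, new object): a = [14, 12, 1], b = [14, 12, 1]
After line 3 (append only mutates b): a = [14, 12, 1], b = [14, 12, 1, 79]
After line 4 (same = a is b; different objects -> False): same = False

[14, 12, 1, 79]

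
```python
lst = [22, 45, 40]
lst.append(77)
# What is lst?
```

[22, 45, 40, 77]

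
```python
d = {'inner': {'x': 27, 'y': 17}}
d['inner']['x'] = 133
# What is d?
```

After line 1: d = {'inner': {'x': 27, 'y': 17}}
After line 2 (inner x overwritten): d = {'inner': {'x': 133, 'y': 17}}

{'inner': {'x': 133, 'y': 17}}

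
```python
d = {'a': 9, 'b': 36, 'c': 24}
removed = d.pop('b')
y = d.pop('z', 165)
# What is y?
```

After line 1: d = {'a': 9, 'b': 36, 'c': 24}
After line 2 (pop 'b' returns 36): d = {'a': 9, 'c': 24}, removed = 36
After line 3 (pop 'z' missing, returns default 165): d = {'a': 9, 'c': 24}, y = 165

165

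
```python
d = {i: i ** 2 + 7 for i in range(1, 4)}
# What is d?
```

{1: 8, 2: 11, 3: 16}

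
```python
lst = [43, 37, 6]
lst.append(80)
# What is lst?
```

[43, 37, 6, 80]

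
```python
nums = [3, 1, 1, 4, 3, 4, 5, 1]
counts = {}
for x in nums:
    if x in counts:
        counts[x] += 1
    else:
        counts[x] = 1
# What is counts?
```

Initial: counts = {}, nums = [3, 1, 1, 4, 3, 4, 5, 1]
See 3: counts = {3: 1}
See 1: counts = {3: 1, 1: 1}
See 1: counts = {3: 1, 1: 2}
See 4: counts = {3: 1, 1: 2, 4: 1}
See 3: counts = {3: 2, 1: 2, 4: 1}
See 4: counts = {3: 2, 1: 2, 4: 2}
See 5: counts = {3: 2, 1: 2, 4: 2, 5: 1}
See 1: counts = {3: 2, 1: 3, 4: 2, 5: 1}

{3: 2, 1: 3, 4: 2, 5: 1}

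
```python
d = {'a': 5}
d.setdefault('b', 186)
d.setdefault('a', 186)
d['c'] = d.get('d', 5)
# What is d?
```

After line 1: d = {'a': 5}
After line 2 (setdefault adds 'b'=186): d = {'a': 5, 'b': 186}
After line 3 (setdefault 'a' no-op, already exists): d = {'a': 5, 'b': 186}
After line 4 (get('d', 5) returns default since 'd' not in d): d = {'a': 5, 'b': 186, 'c': 5}

{'a': 5, 'b': 186, 'c': 5}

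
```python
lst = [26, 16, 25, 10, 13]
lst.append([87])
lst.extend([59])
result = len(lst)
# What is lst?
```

After line 1: lst = [26, 16, 25, 10, 13]
After line 2 (append adds [87] as single element): lst = [26, 16, 25, 10, 13, [87]]
After line 3 (extend unpacks [59], adds 59): lst = [26, 16, 25, 10, 13, [87], 59]
After line 4: result = len(lst) = 7

[26, 16, 25, 10, 13, [87], 59]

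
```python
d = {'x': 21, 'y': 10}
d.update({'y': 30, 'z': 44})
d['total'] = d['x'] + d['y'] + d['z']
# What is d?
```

After line 1: d = {'x': 21, 'y': 10}
After line 2 (y overwritten, z added): d = {'x': 21, 'y': 30, 'z': 44}
After line 3 (total = 21 + 30 + 44 = 95): d = {'x': 21, 'y': 30, 'z': 44, 'total': 95}

{'x': 21, 'y': 30, 'z': 44, 'total': 95}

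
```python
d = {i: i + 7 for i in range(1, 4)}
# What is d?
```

{1: 8, 2: 9, 3: 10}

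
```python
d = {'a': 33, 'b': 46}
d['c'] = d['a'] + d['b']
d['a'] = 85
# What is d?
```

After line 1: d = {'a': 33, 'b': 46}
After line 2 (d['c'] = 33 + 46): d = {'a': 33, 'b': 46, 'c': 79}
After line 3: d = {'a': 85, 'b': 46, 'c': 79}

{'a': 85, 'b': 46, 'c': 79}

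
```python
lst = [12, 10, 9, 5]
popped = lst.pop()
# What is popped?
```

5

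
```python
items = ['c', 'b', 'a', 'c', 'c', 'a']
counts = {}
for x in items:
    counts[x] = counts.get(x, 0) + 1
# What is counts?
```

Initial: counts = {}, items = ['c', 'b', 'a', 'c', 'c', 'a']
See 'c': counts = {'c': 1}
See 'b': counts = {'c': 1, 'b': 1}
See 'a': counts = {'c': 1, 'b': 1, 'a': 1}
See 'c': counts = {'c': 2, 'b': 1, 'a': 1}
See 'c': counts = {'c': 3, 'b': 1, 'a': 1}
See 'a': counts = {'c': 3, 'b': 1, 'a': 2}

{'c': 3, 'b': 1, 'a': 2}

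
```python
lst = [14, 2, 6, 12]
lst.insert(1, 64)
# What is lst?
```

[14, 64, 2, 6, 12]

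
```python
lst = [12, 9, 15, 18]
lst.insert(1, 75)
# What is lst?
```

[12, 75, 9, 15, 18]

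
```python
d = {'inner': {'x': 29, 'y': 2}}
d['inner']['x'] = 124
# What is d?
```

After line 1: d = {'inner': {'x': 29, 'y': 2}}
After line 2 (inner x overwritten): d = {'inner': {'x': 124, 'y': 2}}

{'inner': {'x': 124, 'y': 2}}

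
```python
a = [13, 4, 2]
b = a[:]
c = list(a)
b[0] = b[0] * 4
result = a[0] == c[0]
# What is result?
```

After line 1: a = [13, 4, 2]
After line 2 (b = a[:], copy): a = [13, 4, 2], b = [13, 4, 2]
After line 3 (c = list(a) is a copy, new object): c = [13, 4, 2]
After line 4 (b[0] = 13 * 4 = 52; only b mutates (copy)): a = [13, 4, 2], b = [52, 4, 2], c = [13, 4, 2]
After line 5 (a[0] = 13, c[0] = 13; result = True)

True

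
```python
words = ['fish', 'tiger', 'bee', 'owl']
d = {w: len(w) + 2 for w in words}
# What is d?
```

{'fish': 6, 'tiger': 7, 'bee': 5, 'owl': 5}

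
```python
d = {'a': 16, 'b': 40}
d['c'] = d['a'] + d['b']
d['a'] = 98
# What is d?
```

After line 1: d = {'a': 16, 'b': 40}
After line 2 (d['c'] = 16 + 40): d = {'a': 16, 'b': 40, 'c': 56}
After line 3: d = {'a': 98, 'b': 40, 'c': 56}

{'a': 98, 'b': 40, 'c': 56}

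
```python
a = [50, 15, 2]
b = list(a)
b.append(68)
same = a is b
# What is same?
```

After line 1: a = [50, 15, 2]
After line 2 (b = list(a) is a shallow copy, new object): a = [50, 15, 2], b = [50, 15, 2]
After line 3 (append only mutates b): a = [50, 15, 2], b = [50, 15, 2, 68]
After line 4 (same = a is b; different objects -> False): same = False

False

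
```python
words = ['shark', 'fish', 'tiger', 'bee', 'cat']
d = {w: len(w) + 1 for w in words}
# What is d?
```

{'shark': 6, 'fish': 5, 'tiger': 6, 'bee': 4, 'cat': 4}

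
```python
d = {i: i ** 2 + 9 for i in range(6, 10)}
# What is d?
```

{6: 45, 7: 58, 8: 73, 9: 90}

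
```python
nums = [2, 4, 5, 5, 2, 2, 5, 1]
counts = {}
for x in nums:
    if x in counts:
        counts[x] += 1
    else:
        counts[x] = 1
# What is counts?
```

Initial: counts = {}, nums = [2, 4, 5, 5, 2, 2, 5, 1]
See 2: counts = {2: 1}
See 4: counts = {2: 1, 4: 1}
See 5: counts = {2: 1, 4: 1, 5: 1}
See 5: counts = {2: 1, 4: 1, 5: 2}
See 2: counts = {2: 2, 4: 1, 5: 2}
See 2: counts = {2: 3, 4: 1, 5: 2}
See 5: counts = {2: 3, 4: 1, 5: 3}
See 1: counts = {2: 3, 4: 1, 5: 3, 1: 1}

{2: 3, 4: 1, 5: 3, 1: 1}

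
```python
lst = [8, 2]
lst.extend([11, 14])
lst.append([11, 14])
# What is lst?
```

After line 1: lst = [8, 2]
After line 2 (extend unpacks [11, 14]): lst = [8, 2, 11, 14]
After line 3 (append adds [11, 14] as single element): lst = [8, 2, 11, 14, [11, 14]]

[8, 2, 11, 14, [11, 14]]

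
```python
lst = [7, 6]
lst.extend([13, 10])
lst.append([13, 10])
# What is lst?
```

After line 1: lst = [7, 6]
After line 2 (extend unpacks [13, 10]): lst = [7, 6, 13, 10]
After line 3 (append adds [13, 10] as single element): lst = [7, 6, 13, 10, [13, 10]]

[7, 6, 13, 10, [13, 10]]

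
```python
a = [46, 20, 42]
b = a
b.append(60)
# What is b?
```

After line 1: a = [46, 20, 42]
After line 2 (b = a is an alias, same object): a = [46, 20, 42], b = [46, 20, 42]
After line 3 (b.append mutates the shared list): a = [46, 20, 42, 60], b = [46, 20, 42, 60]

[46, 20, 42, 60]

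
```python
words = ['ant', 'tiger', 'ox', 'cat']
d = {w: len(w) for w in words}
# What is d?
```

{'ant': 3, 'tiger': 5, 'ox': 2, 'cat': 3}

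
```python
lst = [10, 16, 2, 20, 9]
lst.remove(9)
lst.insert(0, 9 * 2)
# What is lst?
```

After line 1: lst = [10, 16, 2, 20, 9]
After line 2 (remove first 9): lst = [10, 16, 2, 20]
After line 3 (insert 18 at index 0): lst = [18, 10, 16, 2, 20]

[18, 10, 16, 2, 20]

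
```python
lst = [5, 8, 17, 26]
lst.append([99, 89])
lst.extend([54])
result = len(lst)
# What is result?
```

After line 1: lst = [5, 8, 17, 26]
After line 2 (append adds [99, 89] as single element): lst = [5, 8, 17, 26, [99, 89]]
After line 3 (extend unpacks [54], adds 54): lst = [5, 8, 17, 26, [99, 89], 54]
After line 4: result = len(lst) = 6

6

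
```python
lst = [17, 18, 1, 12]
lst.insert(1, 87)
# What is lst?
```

[17, 87, 18, 1, 12]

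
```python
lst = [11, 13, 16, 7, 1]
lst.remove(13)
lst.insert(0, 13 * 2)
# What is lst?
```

After line 1: lst = [11, 13, 16, 7, 1]
After line 2 (remove first 13): lst = [11, 16, 7, 1]
After line 3 (insert 26 at index 0): lst = [26, 11, 16, 7, 1]

[26, 11, 16, 7, 1]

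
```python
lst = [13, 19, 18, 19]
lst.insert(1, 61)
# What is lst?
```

[13, 61, 19, 18, 19]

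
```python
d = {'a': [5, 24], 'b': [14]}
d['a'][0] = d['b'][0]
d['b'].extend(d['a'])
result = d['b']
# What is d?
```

After line 1: d = {'a': [5, 24], 'b': [14]}
After line 2 (a[0] = b[0] = 14): d = {'a': [14, 24], 'b': [14]}
After line 3 (b.extend(a) appends [14, 24]): d = {'a': [14, 24], 'b': [14, 14, 24]}
After line 4: result = d['b'] = [14, 14, 24]

{'a': [14, 24], 'b': [14, 14, 24]}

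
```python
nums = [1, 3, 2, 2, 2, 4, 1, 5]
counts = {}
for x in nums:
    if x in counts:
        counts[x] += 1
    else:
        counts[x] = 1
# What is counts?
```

Initial: counts = {}, nums = [1, 3, 2, 2, 2, 4, 1, 5]
See 1: counts = {1: 1}
See 3: counts = {1: 1, 3: 1}
See 2: counts = {1: 1, 3: 1, 2: 1}
See 2: counts = {1: 1, 3: 1, 2: 2}
See 2: counts = {1: 1, 3: 1, 2: 3}
See 4: counts = {1: 1, 3: 1, 2: 3, 4: 1}
See 1: counts = {1: 2, 3: 1, 2: 3, 4: 1}
See 5: counts = {1: 2, 3: 1, 2: 3, 4: 1, 5: 1}

{1: 2, 3: 1, 2: 3, 4: 1, 5: 1}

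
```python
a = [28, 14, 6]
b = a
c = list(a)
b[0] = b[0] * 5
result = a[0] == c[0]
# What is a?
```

After line 1: a = [28, 14, 6]
After line 2 (b = a, alias): a = [28, 14, 6], b = [28, 14, 6]
After line 3 (c = list(a) is a copy, new object): c = [28, 14, 6]
After line 4 (b[0] = 28 * 5 = 140; mutates shared a/b): a = b = [140, 14, 6], c = [28, 14, 6]
After line 5 (a[0] = 140, c[0] = 28; result = False)

[140, 14, 6]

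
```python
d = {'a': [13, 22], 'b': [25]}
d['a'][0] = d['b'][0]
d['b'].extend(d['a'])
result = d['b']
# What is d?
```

After line 1: d = {'a': [13, 22], 'b': [25]}
After line 2 (a[0] = b[0] = 25): d = {'a': [25, 22], 'b': [25]}
After line 3 (b.extend(a) appends [25, 22]): d = {'a': [25, 22], 'b': [25, 25, 22]}
After line 4: result = d['b'] = [25, 25, 22]

{'a': [25, 22], 'b': [25, 25, 22]}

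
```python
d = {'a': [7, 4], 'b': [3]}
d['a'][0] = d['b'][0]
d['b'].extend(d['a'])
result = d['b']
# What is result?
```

After line 1: d = {'a': [7, 4], 'b': [3]}
After line 2 (a[0] = b[0] = 3): d = {'a': [3, 4], 'b': [3]}
After line 3 (b.extend(a) appends [3, 4]): d = {'a': [3, 4], 'b': [3, 3, 4]}
After line 4: result = d['b'] = [3, 3, 4]

[3, 3, 4]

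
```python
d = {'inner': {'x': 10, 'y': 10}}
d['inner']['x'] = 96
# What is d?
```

After line 1: d = {'inner': {'x': 10, 'y': 10}}
After line 2 (inner x overwritten): d = {'inner': {'x': 96, 'y': 10}}

{'inner': {'x': 96, 'y': 10}}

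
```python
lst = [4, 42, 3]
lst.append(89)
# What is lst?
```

[4, 42, 3, 89]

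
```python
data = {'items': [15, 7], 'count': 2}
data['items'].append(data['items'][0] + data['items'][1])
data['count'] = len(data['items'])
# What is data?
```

After line 1: data = {'items': [15, 7], 'count': 2}
After line 2 (append 15 + 7 = 22): data = {'items': [15, 7, 22], 'count': 2}
After line 3 (count = len(items) = 3): data = {'items': [15, 7, 22], 'count': 3}

{'items': [15, 7, 22], 'count': 3}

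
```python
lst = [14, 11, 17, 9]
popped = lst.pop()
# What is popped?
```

9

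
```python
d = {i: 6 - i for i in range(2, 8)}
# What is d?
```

{2: 4, 3: 3, 4: 2, 5: 1, 6: 0, 7: -1}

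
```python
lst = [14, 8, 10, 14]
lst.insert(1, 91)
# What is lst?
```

[14, 91, 8, 10, 14]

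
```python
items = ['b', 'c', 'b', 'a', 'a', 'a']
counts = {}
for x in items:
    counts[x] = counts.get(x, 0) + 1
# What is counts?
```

Initial: counts = {}, items = ['b', 'c', 'b', 'a', 'a', 'a']
See 'b': counts = {'b': 1}
See 'c': counts = {'b': 1, 'c': 1}
See 'b': counts = {'b': 2, 'c': 1}
See 'a': counts = {'b': 2, 'c': 1, 'a': 1}
See 'a': counts = {'b': 2, 'c': 1, 'a': 2}
See 'a': counts = {'b': 2, 'c': 1, 'a': 3}

{'b': 2, 'c': 1, 'a': 3}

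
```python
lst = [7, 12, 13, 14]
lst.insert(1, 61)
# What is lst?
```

[7, 61, 12, 13, 14]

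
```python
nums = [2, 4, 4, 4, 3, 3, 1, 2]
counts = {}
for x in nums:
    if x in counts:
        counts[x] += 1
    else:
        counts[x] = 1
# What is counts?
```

Initial: counts = {}, nums = [2, 4, 4, 4, 3, 3, 1, 2]
See 2: counts = {2: 1}
See 4: counts = {2: 1, 4: 1}
See 4: counts = {2: 1, 4: 2}
See 4: counts = {2: 1, 4: 3}
See 3: counts = {2: 1, 4: 3, 3: 1}
See 3: counts = {2: 1, 4: 3, 3: 2}
See 1: counts = {2: 1, 4: 3, 3: 2, 1: 1}
See 2: counts = {2: 2, 4: 3, 3: 2, 1: 1}

{2: 2, 4: 3, 3: 2, 1: 1}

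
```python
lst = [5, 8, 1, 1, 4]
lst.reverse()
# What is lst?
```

[4, 1, 1, 8, 5]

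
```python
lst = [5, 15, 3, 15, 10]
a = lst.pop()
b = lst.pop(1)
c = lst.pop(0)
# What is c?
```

After line 1: lst = [5, 15, 3, 15, 10]
After line 2 (pop() -> a = 10): lst = [5, 15, 3, 15]
After line 3 (pop(1) -> b = 15): lst = [5, 3, 15]
After line 4 (pop(0) -> c = 5): lst = [3, 15]

5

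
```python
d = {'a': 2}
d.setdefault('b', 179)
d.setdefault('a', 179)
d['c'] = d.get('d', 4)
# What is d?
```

After line 1: d = {'a': 2}
After line 2 (setdefault adds 'b'=179): d = {'a': 2, 'b': 179}
After line 3 (setdefault 'a' no-op, already exists): d = {'a': 2, 'b': 179}
After line 4 (get('d', 4) returns default since 'd' not in d): d = {'a': 2, 'b': 179, 'c': 4}

{'a': 2, 'b': 179, 'c': 4}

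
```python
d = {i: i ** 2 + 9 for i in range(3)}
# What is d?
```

{0: 9, 1: 10, 2: 13}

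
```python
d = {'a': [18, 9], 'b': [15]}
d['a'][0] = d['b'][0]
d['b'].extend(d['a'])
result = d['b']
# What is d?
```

After line 1: d = {'a': [18, 9], 'b': [15]}
After line 2 (a[0] = b[0] = 15): d = {'a': [15, 9], 'b': [15]}
After line 3 (b.extend(a) appends [15, 9]): d = {'a': [15, 9], 'b': [15, 15, 9]}
After line 4: result = d['b'] = [15, 15, 9]

{'a': [15, 9], 'b': [15, 15, 9]}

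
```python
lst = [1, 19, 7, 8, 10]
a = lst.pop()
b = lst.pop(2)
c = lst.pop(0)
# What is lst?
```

After line 1: lst = [1, 19, 7, 8, 10]
After line 2 (pop() -> a = 10): lst = [1, 19, 7, 8]
After line 3 (pop(2) -> b = 7): lst = [1, 19, 8]
After line 4 (pop(0) -> c = 1): lst = [19, 8]

[19, 8]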